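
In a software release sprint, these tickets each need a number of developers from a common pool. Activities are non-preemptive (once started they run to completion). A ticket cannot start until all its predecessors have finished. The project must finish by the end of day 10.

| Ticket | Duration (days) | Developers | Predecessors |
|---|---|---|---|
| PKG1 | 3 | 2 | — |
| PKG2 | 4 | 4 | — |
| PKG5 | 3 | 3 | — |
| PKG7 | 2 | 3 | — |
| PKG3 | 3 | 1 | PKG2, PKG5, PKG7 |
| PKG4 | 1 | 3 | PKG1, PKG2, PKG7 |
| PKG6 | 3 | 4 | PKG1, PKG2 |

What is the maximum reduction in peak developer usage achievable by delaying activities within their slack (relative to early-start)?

6

Early-start peak: d1:12  d2:12  d3:9  d4:4  d5:8  d6:5  d7:5  d8:0  d9:0  d10:0 ⇒ 12.
Leveled (PKG1@1, PKG2@1, PKG5@5, PKG7@5, PKG3@8, PKG4@7, PKG6@8): d1:6  d2:6  d3:6  d4:4  d5:6  d6:6  d7:6  d8:5  d9:5  d10:5 ⇒ 6.
Reduction 12 − 6 = 6.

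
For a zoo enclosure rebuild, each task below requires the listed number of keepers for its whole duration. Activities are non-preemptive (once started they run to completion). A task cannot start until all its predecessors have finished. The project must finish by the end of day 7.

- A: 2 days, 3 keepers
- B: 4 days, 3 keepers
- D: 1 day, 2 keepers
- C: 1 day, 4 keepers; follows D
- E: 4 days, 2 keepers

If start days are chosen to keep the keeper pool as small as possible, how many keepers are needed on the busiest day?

Early-start (A@1, B@1, D@1, C@2, E@1) gives peak 12: d1:10  d2:12  d3:5  d4:5  d5:0  d6:0  d7:0.
Shift B→3, C→7, E→2.
Schedule A@1, B@3, D@1, C@7, E@2: d1:5  d2:5  d3:5  d4:5  d5:5  d6:3  d7:4 — peak 5.
Total keeper-days = 32 over 7 days ⇒ peak ≥ ⌈32/7⌉ = 5, so 5 is optimal.

5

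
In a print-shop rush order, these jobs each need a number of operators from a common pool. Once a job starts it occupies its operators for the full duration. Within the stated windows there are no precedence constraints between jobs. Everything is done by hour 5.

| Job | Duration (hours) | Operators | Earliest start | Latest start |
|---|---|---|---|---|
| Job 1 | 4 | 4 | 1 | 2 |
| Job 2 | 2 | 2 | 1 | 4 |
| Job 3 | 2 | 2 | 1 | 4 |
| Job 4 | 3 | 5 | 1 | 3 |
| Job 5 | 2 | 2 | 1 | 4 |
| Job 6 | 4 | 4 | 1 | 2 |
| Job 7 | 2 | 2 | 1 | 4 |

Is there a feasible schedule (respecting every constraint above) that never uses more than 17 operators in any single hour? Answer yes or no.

Schedule Job 1@1, Job 2@1, Job 3@1, Job 4@3, Job 5@1, Job 6@1, Job 7@3: h1:14  h2:14  h3:15  h4:15  h5:5 — peak 15 ≤ 17.

yes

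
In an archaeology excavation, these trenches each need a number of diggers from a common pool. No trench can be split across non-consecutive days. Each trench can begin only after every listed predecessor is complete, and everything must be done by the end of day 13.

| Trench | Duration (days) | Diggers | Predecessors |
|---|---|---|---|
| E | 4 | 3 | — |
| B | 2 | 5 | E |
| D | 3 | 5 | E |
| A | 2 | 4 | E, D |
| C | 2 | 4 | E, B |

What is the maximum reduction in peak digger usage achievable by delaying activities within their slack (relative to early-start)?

5

Early-start peak: d1:3  d2:3  d3:3  d4:3  d5:10  d6:10  d7:9  d8:8  d9:4  d10:0  d11:0  d12:0  d13:0 ⇒ 10.
Leveled (E@1, B@5, D@7, A@10, C@12): d1:3  d2:3  d3:3  d4:3  d5:5  d6:5  d7:5  d8:5  d9:5  d10:4  d11:4  d12:4  d13:4 ⇒ 5.
Reduction 10 − 5 = 5.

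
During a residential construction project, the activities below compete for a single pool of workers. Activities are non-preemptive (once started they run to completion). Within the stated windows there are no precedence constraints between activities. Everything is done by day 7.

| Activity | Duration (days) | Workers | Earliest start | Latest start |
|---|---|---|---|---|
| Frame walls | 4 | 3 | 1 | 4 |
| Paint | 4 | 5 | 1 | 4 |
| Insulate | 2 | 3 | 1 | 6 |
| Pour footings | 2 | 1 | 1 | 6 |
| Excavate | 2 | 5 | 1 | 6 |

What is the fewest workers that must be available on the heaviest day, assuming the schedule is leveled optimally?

Early-start (Frame walls@1, Paint@1, Insulate@1, Pour footings@1, Excavate@1) gives peak 17: d1:17  d2:17  d3:8  d4:8  d5:0  d6:0  d7:0.
Shift Insulate→5, Excavate→5.
Schedule Frame walls@1, Paint@1, Insulate@5, Pour footings@1, Excavate@5: d1:9  d2:9  d3:8  d4:8  d5:8  d6:8  d7:0 — peak 9.

9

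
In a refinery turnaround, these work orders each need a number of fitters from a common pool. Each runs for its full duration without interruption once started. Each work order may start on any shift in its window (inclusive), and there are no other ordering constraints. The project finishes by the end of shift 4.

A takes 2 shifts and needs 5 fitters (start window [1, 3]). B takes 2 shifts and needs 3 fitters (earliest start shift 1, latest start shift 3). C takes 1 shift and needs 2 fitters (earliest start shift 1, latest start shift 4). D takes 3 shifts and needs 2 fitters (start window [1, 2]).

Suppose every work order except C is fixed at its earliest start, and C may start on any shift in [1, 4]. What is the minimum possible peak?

C@1: s1:12  s2:10  s3:2  s4:0 → peak 12
C@2: s1:10  s2:12  s3:2  s4:0 → peak 12
C@3: s1:10  s2:10  s3:4  s4:0 → peak 10
C@4: s1:10  s2:10  s3:2  s4:2 → peak 10
Best is C@3, peak 10.

10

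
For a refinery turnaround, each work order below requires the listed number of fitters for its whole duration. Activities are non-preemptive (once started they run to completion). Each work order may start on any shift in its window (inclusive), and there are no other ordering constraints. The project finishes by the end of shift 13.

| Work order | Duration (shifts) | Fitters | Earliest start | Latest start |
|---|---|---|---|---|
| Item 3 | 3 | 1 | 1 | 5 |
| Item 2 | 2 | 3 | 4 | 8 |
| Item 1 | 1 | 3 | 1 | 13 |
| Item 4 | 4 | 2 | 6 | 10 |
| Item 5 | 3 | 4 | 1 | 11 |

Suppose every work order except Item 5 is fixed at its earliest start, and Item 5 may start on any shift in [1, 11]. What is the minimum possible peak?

4

Item 5@1: s1:8  s2:5  s3:5  s4:3  s5:3  s6:2  s7:2  s8:2  s9:2  s10:0  s11:0  s12:0  s13:0 → peak 8
Item 5@2: s1:4  s2:5  s3:5  s4:7  s5:3  s6:2  s7:2  s8:2  s9:2  s10:0  s11:0  s12:0  s13:0 → peak 7
Item 5@3: s1:4  s2:1  s3:5  s4:7  s5:7  s6:2  s7:2  s8:2  s9:2  s10:0  s11:0  s12:0  s13:0 → peak 7
Item 5@4: s1:4  s2:1  s3:1  s4:7  s5:7  s6:6  s7:2  s8:2  s9:2  s10:0  s11:0  s12:0  s13:0 → peak 7
Item 5@5: s1:4  s2:1  s3:1  s4:3  s5:7  s6:6  s7:6  s8:2  s9:2  s10:0  s11:0  s12:0  s13:0 → peak 7
Item 5@6: s1:4  s2:1  s3:1  s4:3  s5:3  s6:6  s7:6  s8:6  s9:2  s10:0  s11:0  s12:0  s13:0 → peak 6
Item 5@7: s1:4  s2:1  s3:1  s4:3  s5:3  s6:2  s7:6  s8:6  s9:6  s10:0  s11:0  s12:0  s13:0 → peak 6
Item 5@8: s1:4  s2:1  s3:1  s4:3  s5:3  s6:2  s7:2  s8:6  s9:6  s10:4  s11:0  s12:0  s13:0 → peak 6
Item 5@9: s1:4  s2:1  s3:1  s4:3  s5:3  s6:2  s7:2  s8:2  s9:6  s10:4  s11:4  s12:0  s13:0 → peak 6
Item 5@10: s1:4  s2:1  s3:1  s4:3  s5:3  s6:2  s7:2  s8:2  s9:2  s10:4  s11:4  s12:4  s13:0 → peak 4
Item 5@11: s1:4  s2:1  s3:1  s4:3  s5:3  s6:2  s7:2  s8:2  s9:2  s10:0  s11:4  s12:4  s13:4 → peak 4
Best is Item 5@10, peak 4.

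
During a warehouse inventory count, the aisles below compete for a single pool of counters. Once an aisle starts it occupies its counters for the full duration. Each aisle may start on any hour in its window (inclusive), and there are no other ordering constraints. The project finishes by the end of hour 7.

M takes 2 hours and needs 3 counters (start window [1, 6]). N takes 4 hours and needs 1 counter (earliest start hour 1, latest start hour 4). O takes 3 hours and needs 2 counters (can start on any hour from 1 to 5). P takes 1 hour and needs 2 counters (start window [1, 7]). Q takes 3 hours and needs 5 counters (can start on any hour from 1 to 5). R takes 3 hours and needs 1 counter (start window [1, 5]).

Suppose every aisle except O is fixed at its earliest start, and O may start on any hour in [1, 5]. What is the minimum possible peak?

12

O@1: h1:14  h2:12  h3:9  h4:1  h5:0  h6:0  h7:0 → peak 14
O@2: h1:12  h2:12  h3:9  h4:3  h5:0  h6:0  h7:0 → peak 12
O@3: h1:12  h2:10  h3:9  h4:3  h5:2  h6:0  h7:0 → peak 12
O@4: h1:12  h2:10  h3:7  h4:3  h5:2  h6:2  h7:0 → peak 12
O@5: h1:12  h2:10  h3:7  h4:1  h5:2  h6:2  h7:2 → peak 12
Best is O@2, peak 12.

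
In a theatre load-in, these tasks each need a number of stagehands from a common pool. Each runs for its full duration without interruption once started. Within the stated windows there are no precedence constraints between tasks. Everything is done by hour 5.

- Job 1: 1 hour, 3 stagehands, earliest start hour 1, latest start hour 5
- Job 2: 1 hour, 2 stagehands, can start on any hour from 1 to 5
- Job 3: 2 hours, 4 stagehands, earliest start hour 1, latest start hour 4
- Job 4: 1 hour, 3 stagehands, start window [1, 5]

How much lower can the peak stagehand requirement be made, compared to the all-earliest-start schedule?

Early-start peak: h1:12  h2:4  h3:0  h4:0  h5:0 ⇒ 12.
Leveled (Job 1@1, Job 2@2, Job 3@3, Job 4@5): h1:3  h2:2  h3:4  h4:4  h5:3 ⇒ 4.
Reduction 12 − 4 = 8.

8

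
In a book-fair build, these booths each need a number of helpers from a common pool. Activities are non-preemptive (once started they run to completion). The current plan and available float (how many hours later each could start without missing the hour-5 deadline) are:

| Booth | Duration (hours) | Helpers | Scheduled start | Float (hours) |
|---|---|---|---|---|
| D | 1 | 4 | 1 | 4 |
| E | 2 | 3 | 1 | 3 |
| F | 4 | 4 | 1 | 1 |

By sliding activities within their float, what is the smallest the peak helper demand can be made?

Early-start (D@1, E@1, F@1) gives peak 11: h1:11  h2:7  h3:4  h4:4  h5:0.
Shift F→2.
Schedule D@1, E@1, F@2: h1:7  h2:7  h3:4  h4:4  h5:4 — peak 7.

7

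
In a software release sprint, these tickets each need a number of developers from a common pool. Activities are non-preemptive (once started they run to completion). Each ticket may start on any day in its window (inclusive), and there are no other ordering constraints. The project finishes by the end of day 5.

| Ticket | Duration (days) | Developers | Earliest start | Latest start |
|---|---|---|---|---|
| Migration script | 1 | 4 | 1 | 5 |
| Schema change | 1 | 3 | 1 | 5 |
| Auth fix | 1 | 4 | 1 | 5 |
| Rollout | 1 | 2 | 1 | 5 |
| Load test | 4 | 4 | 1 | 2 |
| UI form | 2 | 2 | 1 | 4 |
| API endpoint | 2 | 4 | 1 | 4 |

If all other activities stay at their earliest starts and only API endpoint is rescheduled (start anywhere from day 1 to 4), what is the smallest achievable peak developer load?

19

API endpoint@1: d1:23  d2:10  d3:4  d4:4  d5:0 → peak 23
API endpoint@2: d1:19  d2:10  d3:8  d4:4  d5:0 → peak 19
API endpoint@3: d1:19  d2:6  d3:8  d4:8  d5:0 → peak 19
API endpoint@4: d1:19  d2:6  d3:4  d4:8  d5:4 → peak 19
Best is API endpoint@2, peak 19.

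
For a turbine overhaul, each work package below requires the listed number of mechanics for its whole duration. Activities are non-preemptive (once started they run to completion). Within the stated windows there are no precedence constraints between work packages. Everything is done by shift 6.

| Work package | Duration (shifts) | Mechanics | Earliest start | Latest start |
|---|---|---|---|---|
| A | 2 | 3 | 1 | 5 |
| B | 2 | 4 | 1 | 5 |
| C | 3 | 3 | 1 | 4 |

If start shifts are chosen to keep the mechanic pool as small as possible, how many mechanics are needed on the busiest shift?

Early-start (A@1, B@1, C@1) gives peak 10: s1:10  s2:10  s3:3  s4:0  s5:0  s6:0.
Shift B→4.
Schedule A@1, B@4, C@1: s1:6  s2:6  s3:3  s4:4  s5:4  s6:0 — peak 6.

6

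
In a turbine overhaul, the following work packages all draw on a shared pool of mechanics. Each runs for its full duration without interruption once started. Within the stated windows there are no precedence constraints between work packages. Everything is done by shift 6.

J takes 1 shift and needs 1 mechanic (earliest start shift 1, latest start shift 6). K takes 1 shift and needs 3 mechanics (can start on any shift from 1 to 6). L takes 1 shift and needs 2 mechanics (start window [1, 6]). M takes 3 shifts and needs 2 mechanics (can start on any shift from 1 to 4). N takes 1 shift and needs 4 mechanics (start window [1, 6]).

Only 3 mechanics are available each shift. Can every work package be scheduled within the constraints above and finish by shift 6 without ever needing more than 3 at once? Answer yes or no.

no

The minimum achievable peak is 4; 3 < 4, so no feasible schedule stays within the cap.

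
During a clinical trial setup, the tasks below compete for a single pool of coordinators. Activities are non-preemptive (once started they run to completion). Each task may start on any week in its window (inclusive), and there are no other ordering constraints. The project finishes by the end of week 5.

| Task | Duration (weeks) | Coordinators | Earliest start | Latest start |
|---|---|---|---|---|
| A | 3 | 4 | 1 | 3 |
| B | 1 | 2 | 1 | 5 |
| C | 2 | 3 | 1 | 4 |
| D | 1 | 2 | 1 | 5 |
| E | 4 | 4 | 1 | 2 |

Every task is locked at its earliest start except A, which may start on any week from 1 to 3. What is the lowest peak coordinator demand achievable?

11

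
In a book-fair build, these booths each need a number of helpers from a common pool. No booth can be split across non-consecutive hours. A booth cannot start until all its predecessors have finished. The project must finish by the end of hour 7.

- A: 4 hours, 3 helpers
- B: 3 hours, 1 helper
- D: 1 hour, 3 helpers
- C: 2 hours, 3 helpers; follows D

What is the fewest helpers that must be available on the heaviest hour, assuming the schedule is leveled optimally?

Early-start (A@1, B@1, D@1, C@2) gives peak 7: h1:7  h2:7  h3:7  h4:3  h5:0  h6:0  h7:0.
Shift D→5, C→6.
Schedule A@1, B@1, D@5, C@6: h1:4  h2:4  h3:4  h4:3  h5:3  h6:3  h7:3 — peak 4.
Total helper-hours = 24 over 7 hours ⇒ peak ≥ ⌈24/7⌉ = 4, so 4 is optimal.

4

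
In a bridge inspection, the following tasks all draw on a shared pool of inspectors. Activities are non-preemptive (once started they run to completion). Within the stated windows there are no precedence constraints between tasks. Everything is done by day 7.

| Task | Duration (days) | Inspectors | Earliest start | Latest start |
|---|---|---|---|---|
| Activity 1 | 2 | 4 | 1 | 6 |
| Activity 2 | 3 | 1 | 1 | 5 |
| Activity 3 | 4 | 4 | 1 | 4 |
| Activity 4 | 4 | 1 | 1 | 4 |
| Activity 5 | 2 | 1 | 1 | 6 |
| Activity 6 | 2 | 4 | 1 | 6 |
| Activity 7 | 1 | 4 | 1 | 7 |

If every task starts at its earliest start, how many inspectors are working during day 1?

At early start, day 1 has: Activity 1, Activity 2, Activity 3, Activity 4, Activity 5, Activity 6, Activity 7.
Demand: 4 + 1 + 4 + 1 + 1 + 4 + 4 = 19.

19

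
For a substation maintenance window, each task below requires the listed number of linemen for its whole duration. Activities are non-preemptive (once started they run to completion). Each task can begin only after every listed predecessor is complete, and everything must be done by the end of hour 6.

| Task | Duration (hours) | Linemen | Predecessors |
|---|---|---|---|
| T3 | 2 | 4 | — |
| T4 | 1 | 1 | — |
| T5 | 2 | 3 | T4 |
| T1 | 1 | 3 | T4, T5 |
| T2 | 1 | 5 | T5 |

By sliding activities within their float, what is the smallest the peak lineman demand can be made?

Early-start (T3@1, T4@1, T5@2, T1@4, T2@4) gives peak 8: h1:5  h2:7  h3:3  h4:8  h5:0  h6:0.
Shift T5→3, T1→5, T2→6.
Schedule T3@1, T4@1, T5@3, T1@5, T2@6: h1:5  h2:4  h3:3  h4:3  h5:3  h6:5 — peak 5.

5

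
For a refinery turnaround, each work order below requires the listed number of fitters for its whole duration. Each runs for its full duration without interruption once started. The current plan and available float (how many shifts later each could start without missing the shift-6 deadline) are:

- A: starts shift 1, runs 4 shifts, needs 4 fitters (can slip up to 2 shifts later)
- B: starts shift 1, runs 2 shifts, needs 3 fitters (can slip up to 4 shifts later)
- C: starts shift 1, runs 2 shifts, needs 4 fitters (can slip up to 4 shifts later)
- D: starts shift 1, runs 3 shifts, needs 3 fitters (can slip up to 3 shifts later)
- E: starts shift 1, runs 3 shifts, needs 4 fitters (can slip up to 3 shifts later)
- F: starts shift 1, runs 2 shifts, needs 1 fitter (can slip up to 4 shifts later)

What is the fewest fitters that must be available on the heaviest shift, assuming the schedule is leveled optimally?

Early-start (A@1, B@1, C@1, D@1, E@1, F@1) gives peak 19: s1:19  s2:19  s3:11  s4:4  s5:0  s6:0.
Shift C→5, E→4, F→3.
Schedule A@1, B@1, C@5, D@1, E@4, F@3: s1:10  s2:10  s3:8  s4:9  s5:8  s6:8 — peak 10.

10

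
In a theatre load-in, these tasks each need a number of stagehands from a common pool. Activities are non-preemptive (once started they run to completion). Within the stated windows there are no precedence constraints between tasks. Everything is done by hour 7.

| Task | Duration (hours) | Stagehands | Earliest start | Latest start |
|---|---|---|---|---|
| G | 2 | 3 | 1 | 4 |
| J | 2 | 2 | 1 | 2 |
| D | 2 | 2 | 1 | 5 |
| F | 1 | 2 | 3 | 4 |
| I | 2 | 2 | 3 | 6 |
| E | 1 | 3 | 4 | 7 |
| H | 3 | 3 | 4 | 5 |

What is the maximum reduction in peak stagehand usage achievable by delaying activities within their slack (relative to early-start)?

3

Early-start peak: h1:7  h2:7  h3:4  h4:8  h5:3  h6:3  h7:0 ⇒ 8.
Leveled (G@1, J@1, D@3, F@3, I@5, E@4, H@5): h1:5  h2:5  h3:4  h4:5  h5:5  h6:5  h7:3 ⇒ 5.
Reduction 8 − 5 = 3.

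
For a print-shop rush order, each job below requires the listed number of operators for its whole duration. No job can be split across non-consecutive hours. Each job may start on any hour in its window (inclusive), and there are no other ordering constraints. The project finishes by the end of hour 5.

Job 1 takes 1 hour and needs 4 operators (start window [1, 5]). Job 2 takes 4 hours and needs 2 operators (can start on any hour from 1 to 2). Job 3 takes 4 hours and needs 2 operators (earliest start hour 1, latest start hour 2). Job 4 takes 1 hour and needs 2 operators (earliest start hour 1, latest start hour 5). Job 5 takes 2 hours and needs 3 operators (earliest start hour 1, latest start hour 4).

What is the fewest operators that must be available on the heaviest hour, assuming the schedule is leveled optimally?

Early-start (Job 1@1, Job 2@1, Job 3@1, Job 4@1, Job 5@1) gives peak 13: h1:13  h2:7  h3:4  h4:4  h5:0.
Shift Job 3→2, Job 4→2, Job 5→3.
Schedule Job 1@1, Job 2@1, Job 3@2, Job 4@2, Job 5@3: h1:6  h2:6  h3:7  h4:7  h5:2 — peak 7.

7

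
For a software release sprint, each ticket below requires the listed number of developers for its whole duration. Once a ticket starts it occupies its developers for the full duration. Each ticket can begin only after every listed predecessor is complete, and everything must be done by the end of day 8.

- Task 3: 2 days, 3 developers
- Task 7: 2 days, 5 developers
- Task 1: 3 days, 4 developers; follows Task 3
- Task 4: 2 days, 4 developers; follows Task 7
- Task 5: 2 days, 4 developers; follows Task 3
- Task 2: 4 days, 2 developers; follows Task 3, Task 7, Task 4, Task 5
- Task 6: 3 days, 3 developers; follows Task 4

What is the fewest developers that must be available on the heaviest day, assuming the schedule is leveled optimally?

9

Early-start (Task 3@1, Task 7@1, Task 1@3, Task 4@3, Task 5@3, Task 2@5, Task 6@5) gives peak 12: d1:8  d2:8  d3:12  d4:12  d5:9  d6:5  d7:5  d8:2.
Shift Task 1→5.
Schedule Task 3@1, Task 7@1, Task 1@5, Task 4@3, Task 5@3, Task 2@5, Task 6@5: d1:8  d2:8  d3:8  d4:8  d5:9  d6:9  d7:9  d8:2 — peak 9.
No arrangement of the 8 feasible schedules does better.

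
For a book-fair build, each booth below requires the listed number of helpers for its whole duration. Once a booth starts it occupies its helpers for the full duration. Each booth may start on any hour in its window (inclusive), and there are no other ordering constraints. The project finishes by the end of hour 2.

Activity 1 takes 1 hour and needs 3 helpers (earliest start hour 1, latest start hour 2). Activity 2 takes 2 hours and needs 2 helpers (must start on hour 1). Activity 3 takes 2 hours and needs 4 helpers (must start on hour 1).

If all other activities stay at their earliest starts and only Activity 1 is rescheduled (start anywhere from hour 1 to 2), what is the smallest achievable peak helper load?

Activity 1@1: h1:9  h2:6 → peak 9
Activity 1@2: h1:6  h2:9 → peak 9
Best is Activity 1@1, peak 9.

9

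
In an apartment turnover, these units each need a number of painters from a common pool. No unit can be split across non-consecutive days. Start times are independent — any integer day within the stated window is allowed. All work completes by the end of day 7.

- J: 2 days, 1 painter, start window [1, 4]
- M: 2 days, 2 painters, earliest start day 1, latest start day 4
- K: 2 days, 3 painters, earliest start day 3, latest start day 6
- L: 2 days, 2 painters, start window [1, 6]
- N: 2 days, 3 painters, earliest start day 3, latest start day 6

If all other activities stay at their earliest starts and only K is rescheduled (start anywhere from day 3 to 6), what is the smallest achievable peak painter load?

5

K@3: d1:5  d2:5  d3:6  d4:6  d5:0  d6:0  d7:0 → peak 6
K@4: d1:5  d2:5  d3:3  d4:6  d5:3  d6:0  d7:0 → peak 6
K@5: d1:5  d2:5  d3:3  d4:3  d5:3  d6:3  d7:0 → peak 5
K@6: d1:5  d2:5  d3:3  d4:3  d5:0  d6:3  d7:3 → peak 5
Best is K@5, peak 5.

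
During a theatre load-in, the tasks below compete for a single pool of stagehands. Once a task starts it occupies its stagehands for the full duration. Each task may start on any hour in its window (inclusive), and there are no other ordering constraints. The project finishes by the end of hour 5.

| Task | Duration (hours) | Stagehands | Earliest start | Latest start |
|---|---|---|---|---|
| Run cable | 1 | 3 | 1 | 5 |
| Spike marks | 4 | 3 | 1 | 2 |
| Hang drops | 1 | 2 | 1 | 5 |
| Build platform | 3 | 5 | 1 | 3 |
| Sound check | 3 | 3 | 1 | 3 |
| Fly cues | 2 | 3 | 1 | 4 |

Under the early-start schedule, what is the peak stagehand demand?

Early-start schedule: Run cable@1, Spike marks@1, Hang drops@1, Build platform@1, Sound check@1, Fly cues@1.
Load per hour: hour 1: 19, hour 2: 14, hour 3: 11, hour 4: 3, hour 5: 0.
Peak is 19.

19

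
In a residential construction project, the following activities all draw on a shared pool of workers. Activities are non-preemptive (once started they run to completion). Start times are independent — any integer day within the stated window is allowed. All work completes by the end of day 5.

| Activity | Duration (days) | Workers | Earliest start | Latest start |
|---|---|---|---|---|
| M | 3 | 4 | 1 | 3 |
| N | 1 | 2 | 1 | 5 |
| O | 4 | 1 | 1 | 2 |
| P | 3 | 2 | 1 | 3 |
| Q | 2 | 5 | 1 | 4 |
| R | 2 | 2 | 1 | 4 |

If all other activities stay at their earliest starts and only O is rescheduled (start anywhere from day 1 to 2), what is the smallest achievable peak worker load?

15

O@1: d1:16  d2:14  d3:7  d4:1  d5:0 → peak 16
O@2: d1:15  d2:14  d3:7  d4:1  d5:1 → peak 15
Best is O@2, peak 15.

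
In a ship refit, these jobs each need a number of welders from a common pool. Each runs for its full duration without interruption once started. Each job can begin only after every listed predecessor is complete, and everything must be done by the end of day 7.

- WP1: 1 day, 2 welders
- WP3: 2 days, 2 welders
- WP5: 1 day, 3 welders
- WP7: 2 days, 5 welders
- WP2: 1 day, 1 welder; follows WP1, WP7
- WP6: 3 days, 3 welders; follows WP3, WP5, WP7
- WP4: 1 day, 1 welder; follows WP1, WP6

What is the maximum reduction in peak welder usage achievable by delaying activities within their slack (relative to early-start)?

Early-start peak: d1:12  d2:7  d3:4  d4:3  d5:3  d6:1  d7:0 ⇒ 12.
Leveled (WP1@1, WP3@1, WP5@1, WP7@2, WP2@4, WP6@4, WP4@7): d1:7  d2:7  d3:5  d4:4  d5:3  d6:3  d7:1 ⇒ 7.
Reduction 12 − 7 = 5.

5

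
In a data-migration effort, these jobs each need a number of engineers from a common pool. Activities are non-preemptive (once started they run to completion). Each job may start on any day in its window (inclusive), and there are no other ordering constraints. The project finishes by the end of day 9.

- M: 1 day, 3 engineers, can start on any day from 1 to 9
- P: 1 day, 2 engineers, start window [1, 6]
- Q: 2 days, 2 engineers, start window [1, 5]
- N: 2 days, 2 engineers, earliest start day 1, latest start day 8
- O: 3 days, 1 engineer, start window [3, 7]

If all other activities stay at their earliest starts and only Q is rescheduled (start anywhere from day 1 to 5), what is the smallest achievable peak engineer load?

Q@1: d1:9  d2:4  d3:1  d4:1  d5:1  d6:0  d7:0  d8:0  d9:0 → peak 9
Q@2: d1:7  d2:4  d3:3  d4:1  d5:1  d6:0  d7:0  d8:0  d9:0 → peak 7
Q@3: d1:7  d2:2  d3:3  d4:3  d5:1  d6:0  d7:0  d8:0  d9:0 → peak 7
Q@4: d1:7  d2:2  d3:1  d4:3  d5:3  d6:0  d7:0  d8:0  d9:0 → peak 7
Q@5: d1:7  d2:2  d3:1  d4:1  d5:3  d6:2  d7:0  d8:0  d9:0 → peak 7
Best is Q@2, peak 7.

7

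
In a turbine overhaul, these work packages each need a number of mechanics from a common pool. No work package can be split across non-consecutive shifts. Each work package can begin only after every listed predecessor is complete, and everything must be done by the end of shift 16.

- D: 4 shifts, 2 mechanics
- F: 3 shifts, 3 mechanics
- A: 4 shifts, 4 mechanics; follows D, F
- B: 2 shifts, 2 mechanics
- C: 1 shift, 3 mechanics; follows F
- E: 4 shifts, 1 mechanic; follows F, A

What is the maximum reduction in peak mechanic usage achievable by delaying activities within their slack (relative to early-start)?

3

Early-start peak: s1:7  s2:7  s3:5  s4:5  s5:4  s6:4  s7:4  s8:4  s9:1  s10:1  s11:1  s12:1  s13:0  s14:0  s15:0  s16:0 ⇒ 7.
Leveled (D@1, F@5, A@8, B@1, C@12, E@12): s1:4  s2:4  s3:2  s4:2  s5:3  s6:3  s7:3  s8:4  s9:4  s10:4  s11:4  s12:4  s13:1  s14:1  s15:1  s16:0 ⇒ 4.
Reduction 7 − 4 = 3.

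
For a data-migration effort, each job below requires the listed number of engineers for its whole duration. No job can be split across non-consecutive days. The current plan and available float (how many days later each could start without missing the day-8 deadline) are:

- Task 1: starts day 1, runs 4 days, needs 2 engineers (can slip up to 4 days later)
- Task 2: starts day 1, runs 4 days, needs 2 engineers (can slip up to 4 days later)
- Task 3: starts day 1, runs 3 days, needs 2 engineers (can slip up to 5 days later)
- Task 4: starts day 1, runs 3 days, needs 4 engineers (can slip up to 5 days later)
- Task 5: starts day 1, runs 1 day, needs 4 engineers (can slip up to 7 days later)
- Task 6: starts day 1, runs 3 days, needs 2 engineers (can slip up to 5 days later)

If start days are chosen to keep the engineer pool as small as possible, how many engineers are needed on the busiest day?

6

Early-start (Task 1@1, Task 2@1, Task 3@1, Task 4@1, Task 5@1, Task 6@1) gives peak 16: d1:16  d2:12  d3:12  d4:4  d5:0  d6:0  d7:0  d8:0.
Shift Task 4→5, Task 5→8, Task 6→4.
Schedule Task 1@1, Task 2@1, Task 3@1, Task 4@5, Task 5@8, Task 6@4: d1:6  d2:6  d3:6  d4:6  d5:6  d6:6  d7:4  d8:4 — peak 6.
Total engineer-days = 44 over 8 days ⇒ peak ≥ ⌈44/8⌉ = 6, so 6 is optimal.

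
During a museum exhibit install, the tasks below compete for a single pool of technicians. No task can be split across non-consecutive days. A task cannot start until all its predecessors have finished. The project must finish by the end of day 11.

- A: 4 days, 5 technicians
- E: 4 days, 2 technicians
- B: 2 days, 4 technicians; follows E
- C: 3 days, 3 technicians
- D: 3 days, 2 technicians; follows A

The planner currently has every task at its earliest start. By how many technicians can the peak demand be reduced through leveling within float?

Early-start peak: d1:10  d2:10  d3:10  d4:7  d5:6  d6:6  d7:2  d8:0  d9:0  d10:0  d11:0 ⇒ 10.
Leveled (A@1, E@5, B@9, C@5, D@8): d1:5  d2:5  d3:5  d4:5  d5:5  d6:5  d7:5  d8:4  d9:6  d10:6  d11:0 ⇒ 6.
Reduction 10 − 6 = 4.

4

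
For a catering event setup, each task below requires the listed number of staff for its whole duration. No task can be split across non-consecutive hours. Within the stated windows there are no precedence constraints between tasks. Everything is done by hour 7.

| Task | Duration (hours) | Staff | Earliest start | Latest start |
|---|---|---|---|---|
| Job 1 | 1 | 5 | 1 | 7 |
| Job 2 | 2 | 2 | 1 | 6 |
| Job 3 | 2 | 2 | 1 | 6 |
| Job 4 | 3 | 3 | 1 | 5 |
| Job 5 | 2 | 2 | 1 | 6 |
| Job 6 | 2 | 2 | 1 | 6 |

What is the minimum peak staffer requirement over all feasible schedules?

Early-start (Job 1@1, Job 2@1, Job 3@1, Job 4@1, Job 5@1, Job 6@1) gives peak 16: h1:16  h2:11  h3:3  h4:0  h5:0  h6:0  h7:0.
Shift Job 2→2, Job 3→2, Job 4→4, Job 5→4, Job 6→6.
Schedule Job 1@1, Job 2@2, Job 3@2, Job 4@4, Job 5@4, Job 6@6: h1:5  h2:4  h3:4  h4:5  h5:5  h6:5  h7:2 — peak 5.
Total staffer-hours = 30 over 7 hours ⇒ peak ≥ ⌈30/7⌉ = 5, so 5 is optimal.

5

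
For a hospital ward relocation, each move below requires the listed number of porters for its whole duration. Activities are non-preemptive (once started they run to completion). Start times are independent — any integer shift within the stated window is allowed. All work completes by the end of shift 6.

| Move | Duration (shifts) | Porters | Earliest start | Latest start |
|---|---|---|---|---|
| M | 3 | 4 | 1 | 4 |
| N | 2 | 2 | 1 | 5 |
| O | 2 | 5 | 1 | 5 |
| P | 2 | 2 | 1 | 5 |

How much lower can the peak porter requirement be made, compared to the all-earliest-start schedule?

Early-start peak: s1:13  s2:13  s3:4  s4:0  s5:0  s6:0 ⇒ 13.
Leveled (M@1, N@1, O@5, P@3): s1:6  s2:6  s3:6  s4:2  s5:5  s6:5 ⇒ 6.
Reduction 13 − 6 = 7.

7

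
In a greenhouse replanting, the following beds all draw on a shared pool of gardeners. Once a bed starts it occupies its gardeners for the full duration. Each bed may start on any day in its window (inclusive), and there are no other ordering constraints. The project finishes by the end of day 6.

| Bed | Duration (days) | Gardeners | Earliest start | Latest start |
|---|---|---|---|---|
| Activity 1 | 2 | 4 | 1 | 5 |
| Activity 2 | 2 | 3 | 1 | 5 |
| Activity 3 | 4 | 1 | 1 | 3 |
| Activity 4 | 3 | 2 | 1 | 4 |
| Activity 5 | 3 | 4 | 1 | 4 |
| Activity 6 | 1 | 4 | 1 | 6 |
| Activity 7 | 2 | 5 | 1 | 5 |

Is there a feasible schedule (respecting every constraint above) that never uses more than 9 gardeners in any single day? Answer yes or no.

no

The minimum achievable peak is 10; 9 < 10, so no feasible schedule stays within the cap.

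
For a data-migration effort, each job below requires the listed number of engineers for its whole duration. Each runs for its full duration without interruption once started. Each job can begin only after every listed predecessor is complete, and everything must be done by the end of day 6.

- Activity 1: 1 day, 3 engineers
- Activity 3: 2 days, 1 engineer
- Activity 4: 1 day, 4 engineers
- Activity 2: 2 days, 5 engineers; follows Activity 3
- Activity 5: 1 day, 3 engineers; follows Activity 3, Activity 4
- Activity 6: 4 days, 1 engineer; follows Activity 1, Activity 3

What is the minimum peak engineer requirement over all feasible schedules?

Early-start (Activity 1@1, Activity 3@1, Activity 4@1, Activity 2@3, Activity 5@3, Activity 6@3) gives peak 9: d1:8  d2:1  d3:9  d4:6  d5:1  d6:1.
Shift Activity 4→2, Activity 5→5.
Schedule Activity 1@1, Activity 3@1, Activity 4@2, Activity 2@3, Activity 5@5, Activity 6@3: d1:4  d2:5  d3:6  d4:6  d5:4  d6:1 — peak 6.

6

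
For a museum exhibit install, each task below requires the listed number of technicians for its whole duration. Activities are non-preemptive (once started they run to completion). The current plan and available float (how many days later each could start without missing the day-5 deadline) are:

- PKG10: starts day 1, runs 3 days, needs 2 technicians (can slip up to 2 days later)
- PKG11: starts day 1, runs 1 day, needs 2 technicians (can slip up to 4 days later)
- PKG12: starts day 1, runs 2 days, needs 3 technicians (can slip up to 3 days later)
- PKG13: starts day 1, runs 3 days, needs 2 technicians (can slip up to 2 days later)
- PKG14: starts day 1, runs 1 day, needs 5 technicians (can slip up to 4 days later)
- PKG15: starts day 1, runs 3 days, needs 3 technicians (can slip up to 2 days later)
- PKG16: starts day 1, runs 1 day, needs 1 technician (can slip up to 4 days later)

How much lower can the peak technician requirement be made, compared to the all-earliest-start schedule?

10

Early-start peak: d1:18  d2:10  d3:7  d4:0  d5:0 ⇒ 18.
Leveled (PKG10@1, PKG11@1, PKG12@1, PKG13@2, PKG14@5, PKG15@3, PKG16@1): d1:8  d2:7  d3:7  d4:5  d5:8 ⇒ 8.
Reduction 18 − 8 = 10.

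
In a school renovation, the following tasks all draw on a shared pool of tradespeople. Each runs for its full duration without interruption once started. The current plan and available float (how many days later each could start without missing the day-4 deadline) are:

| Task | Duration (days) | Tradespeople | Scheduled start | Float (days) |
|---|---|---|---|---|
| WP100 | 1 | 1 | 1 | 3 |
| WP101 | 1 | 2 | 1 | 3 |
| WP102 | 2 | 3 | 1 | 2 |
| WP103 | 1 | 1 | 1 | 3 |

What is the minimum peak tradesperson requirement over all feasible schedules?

3

Early-start (WP100@1, WP101@1, WP102@1, WP103@1) gives peak 7: d1:7  d2:3  d3:0  d4:0.
Shift WP102→2, WP103→4.
Schedule WP100@1, WP101@1, WP102@2, WP103@4: d1:3  d2:3  d3:3  d4:1 — peak 3.
Total tradesperson-days = 10 over 4 days ⇒ peak ≥ ⌈10/4⌉ = 3, so 3 is optimal.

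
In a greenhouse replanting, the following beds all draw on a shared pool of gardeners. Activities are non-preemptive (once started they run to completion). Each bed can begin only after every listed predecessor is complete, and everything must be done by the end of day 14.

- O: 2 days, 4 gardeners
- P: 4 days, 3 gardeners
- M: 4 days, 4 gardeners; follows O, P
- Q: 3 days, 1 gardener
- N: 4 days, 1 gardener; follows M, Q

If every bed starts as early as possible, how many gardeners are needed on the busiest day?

Early-start schedule: O@1, P@1, M@5, Q@1, N@9.
Load per day: day 1: 8, day 2: 8, day 3: 4, day 4: 3, day 5: 4, day 6: 4, day 7: 4, day 8: 4, day 9: 1, day 10: 1, day 11: 1, day 12: 1, day 13: 0, day 14: 0.
Peak is 8.

8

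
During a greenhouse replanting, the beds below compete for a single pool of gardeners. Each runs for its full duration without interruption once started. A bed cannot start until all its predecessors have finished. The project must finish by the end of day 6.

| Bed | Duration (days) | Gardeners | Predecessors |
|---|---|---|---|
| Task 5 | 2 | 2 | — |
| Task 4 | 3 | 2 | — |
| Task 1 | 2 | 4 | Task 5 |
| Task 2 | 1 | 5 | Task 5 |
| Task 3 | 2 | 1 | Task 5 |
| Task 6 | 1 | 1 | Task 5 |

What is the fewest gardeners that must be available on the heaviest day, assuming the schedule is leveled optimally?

Early-start (Task 5@1, Task 4@1, Task 1@3, Task 2@3, Task 3@3, Task 6@3) gives peak 13: d1:4  d2:4  d3:13  d4:5  d5:0  d6:0.
Shift Task 1→4, Task 2→6.
Schedule Task 5@1, Task 4@1, Task 1@4, Task 2@6, Task 3@3, Task 6@3: d1:4  d2:4  d3:4  d4:5  d5:4  d6:5 — peak 5.
Total gardener-days = 26 over 6 days ⇒ peak ≥ ⌈26/6⌉ = 5, so 5 is optimal.

5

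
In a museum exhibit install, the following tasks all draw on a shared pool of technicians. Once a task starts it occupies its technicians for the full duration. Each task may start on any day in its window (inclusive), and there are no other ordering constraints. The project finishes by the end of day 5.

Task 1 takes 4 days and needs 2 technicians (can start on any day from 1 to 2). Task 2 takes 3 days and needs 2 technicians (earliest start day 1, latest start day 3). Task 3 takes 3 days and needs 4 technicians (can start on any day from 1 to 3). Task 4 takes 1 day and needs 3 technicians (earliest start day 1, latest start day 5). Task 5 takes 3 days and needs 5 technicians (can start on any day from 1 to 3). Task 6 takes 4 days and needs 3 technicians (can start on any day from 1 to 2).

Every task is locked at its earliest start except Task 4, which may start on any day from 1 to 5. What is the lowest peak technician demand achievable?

Task 4@1: d1:19  d2:16  d3:16  d4:5  d5:0 → peak 19
Task 4@2: d1:16  d2:19  d3:16  d4:5  d5:0 → peak 19
Task 4@3: d1:16  d2:16  d3:19  d4:5  d5:0 → peak 19
Task 4@4: d1:16  d2:16  d3:16  d4:8  d5:0 → peak 16
Task 4@5: d1:16  d2:16  d3:16  d4:5  d5:3 → peak 16
Best is Task 4@4, peak 16.

16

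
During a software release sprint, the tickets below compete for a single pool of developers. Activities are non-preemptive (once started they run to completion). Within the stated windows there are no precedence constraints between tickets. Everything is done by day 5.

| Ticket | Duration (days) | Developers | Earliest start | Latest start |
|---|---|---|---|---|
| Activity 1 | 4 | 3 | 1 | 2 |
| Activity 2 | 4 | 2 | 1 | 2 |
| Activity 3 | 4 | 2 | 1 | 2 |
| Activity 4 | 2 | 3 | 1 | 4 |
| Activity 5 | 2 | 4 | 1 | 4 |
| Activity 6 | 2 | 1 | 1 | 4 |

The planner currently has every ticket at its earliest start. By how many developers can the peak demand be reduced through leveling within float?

4

Early-start peak: d1:15  d2:15  d3:7  d4:7  d5:0 ⇒ 15.
Leveled (Activity 1@1, Activity 2@1, Activity 3@1, Activity 4@1, Activity 5@3, Activity 6@1): d1:11  d2:11  d3:11  d4:11  d5:0 ⇒ 11.
Reduction 15 − 11 = 4.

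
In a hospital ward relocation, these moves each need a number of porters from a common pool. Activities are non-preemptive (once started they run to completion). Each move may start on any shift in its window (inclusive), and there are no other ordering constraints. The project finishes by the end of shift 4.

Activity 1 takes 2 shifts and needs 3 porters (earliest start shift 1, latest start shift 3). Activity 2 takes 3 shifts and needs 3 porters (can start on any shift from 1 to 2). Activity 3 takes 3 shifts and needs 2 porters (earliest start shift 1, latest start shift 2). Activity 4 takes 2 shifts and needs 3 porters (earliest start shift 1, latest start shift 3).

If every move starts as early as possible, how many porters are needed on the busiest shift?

11

Early-start schedule: Activity 1@1, Activity 2@1, Activity 3@1, Activity 4@1.
Load per shift: shift 1: 11, shift 2: 11, shift 3: 5, shift 4: 0.
Peak is 11.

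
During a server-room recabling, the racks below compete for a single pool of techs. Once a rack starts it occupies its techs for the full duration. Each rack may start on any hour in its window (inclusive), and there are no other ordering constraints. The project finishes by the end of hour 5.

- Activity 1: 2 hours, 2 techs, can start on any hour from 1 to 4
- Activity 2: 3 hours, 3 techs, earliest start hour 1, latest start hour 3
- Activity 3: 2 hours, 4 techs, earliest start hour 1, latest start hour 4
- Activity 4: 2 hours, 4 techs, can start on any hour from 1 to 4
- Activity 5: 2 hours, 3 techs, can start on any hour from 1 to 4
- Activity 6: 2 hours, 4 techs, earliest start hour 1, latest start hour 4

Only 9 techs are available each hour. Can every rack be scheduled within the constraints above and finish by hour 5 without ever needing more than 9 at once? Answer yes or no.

no

The minimum achievable peak is 10; 9 < 10, so no feasible schedule stays within the cap.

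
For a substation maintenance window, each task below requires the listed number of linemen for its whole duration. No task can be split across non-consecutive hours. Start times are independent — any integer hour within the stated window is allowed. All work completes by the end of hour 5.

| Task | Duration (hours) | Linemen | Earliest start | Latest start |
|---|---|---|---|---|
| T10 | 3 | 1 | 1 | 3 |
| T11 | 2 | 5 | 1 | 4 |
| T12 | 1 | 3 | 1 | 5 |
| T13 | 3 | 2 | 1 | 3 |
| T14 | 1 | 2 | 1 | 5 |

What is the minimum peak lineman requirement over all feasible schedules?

6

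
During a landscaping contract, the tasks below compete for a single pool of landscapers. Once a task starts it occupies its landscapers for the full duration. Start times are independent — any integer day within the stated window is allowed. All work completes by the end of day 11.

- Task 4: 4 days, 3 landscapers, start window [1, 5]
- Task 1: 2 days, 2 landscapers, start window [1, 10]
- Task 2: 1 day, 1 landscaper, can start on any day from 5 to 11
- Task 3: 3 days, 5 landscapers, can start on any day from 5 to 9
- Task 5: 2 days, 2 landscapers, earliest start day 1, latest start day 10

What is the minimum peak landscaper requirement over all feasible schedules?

5

Early-start (Task 4@1, Task 1@1, Task 2@5, Task 3@5, Task 5@1) gives peak 7: d1:7  d2:7  d3:3  d4:3  d5:6  d6:5  d7:5  d8:0  d9:0  d10:0  d11:0.
Shift Task 3→6, Task 5→3.
Schedule Task 4@1, Task 1@1, Task 2@5, Task 3@6, Task 5@3: d1:5  d2:5  d3:5  d4:5  d5:1  d6:5  d7:5  d8:5  d9:0  d10:0  d11:0 — peak 5.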